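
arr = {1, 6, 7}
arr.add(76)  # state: {1, 6, 7, 76}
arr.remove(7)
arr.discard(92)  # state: {1, 6, 76}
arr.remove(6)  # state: {1, 76}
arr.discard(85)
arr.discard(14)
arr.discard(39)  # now {1, 76}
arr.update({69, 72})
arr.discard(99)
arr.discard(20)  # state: {1, 69, 72, 76}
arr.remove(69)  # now {1, 72, 76}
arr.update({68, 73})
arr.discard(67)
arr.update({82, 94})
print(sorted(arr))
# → [1, 68, 72, 73, 76, 82, 94]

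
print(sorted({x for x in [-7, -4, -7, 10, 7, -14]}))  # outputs [-14, -7, -4, 7, 10]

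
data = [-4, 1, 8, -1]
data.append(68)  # [-4, 1, 8, -1, 68]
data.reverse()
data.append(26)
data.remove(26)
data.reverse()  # [-4, 1, 8, -1, 68]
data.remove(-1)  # [-4, 1, 8, 68]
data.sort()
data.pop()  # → 68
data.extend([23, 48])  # [-4, 1, 8, 23, 48]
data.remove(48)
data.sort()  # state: [-4, 1, 8, 23]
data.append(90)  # [-4, 1, 8, 23, 90]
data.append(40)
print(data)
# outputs [-4, 1, 8, 23, 90, 40]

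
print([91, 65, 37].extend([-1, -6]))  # None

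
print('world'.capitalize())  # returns World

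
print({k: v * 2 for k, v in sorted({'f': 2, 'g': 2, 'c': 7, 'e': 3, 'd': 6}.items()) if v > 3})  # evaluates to {'c': 14, 'd': 12}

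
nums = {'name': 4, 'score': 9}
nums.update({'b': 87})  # {'name': 4, 'score': 9, 'b': 87}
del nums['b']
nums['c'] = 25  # {'name': 4, 'score': 9, 'c': 25}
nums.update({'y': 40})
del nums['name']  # {'score': 9, 'c': 25, 'y': 40}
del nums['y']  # {'score': 9, 'c': 25}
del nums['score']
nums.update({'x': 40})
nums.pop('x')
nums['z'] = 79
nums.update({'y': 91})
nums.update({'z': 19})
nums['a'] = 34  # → {'c': 25, 'z': 19, 'y': 91, 'a': 34}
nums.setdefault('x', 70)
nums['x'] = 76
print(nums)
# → {'c': 25, 'z': 19, 'y': 91, 'a': 34, 'x': 76}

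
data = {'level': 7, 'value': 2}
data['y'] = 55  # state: {'level': 7, 'value': 2, 'y': 55}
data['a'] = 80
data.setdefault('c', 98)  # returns 98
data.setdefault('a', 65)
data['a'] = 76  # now {'level': 7, 'value': 2, 'y': 55, 'a': 76, 'c': 98}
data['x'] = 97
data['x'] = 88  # {'level': 7, 'value': 2, 'y': 55, 'a': 76, 'c': 98, 'x': 88}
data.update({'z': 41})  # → {'level': 7, 'value': 2, 'y': 55, 'a': 76, 'c': 98, 'x': 88, 'z': 41}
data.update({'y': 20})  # {'level': 7, 'value': 2, 'y': 20, 'a': 76, 'c': 98, 'x': 88, 'z': 41}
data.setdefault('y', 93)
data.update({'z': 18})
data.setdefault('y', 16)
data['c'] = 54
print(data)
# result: {'level': 7, 'value': 2, 'y': 20, 'a': 76, 'c': 54, 'x': 88, 'z': 18}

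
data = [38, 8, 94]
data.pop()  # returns 94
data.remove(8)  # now [38]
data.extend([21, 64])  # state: [38, 21, 64]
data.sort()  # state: [21, 38, 64]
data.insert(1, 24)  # [21, 24, 38, 64]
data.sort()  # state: [21, 24, 38, 64]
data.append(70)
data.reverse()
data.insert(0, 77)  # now [77, 70, 64, 38, 24, 21]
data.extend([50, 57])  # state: [77, 70, 64, 38, 24, 21, 50, 57]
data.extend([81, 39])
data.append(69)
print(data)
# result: [77, 70, 64, 38, 24, 21, 50, 57, 81, 39, 69]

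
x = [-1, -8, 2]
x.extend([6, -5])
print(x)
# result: [-1, -8, 2, 6, -5]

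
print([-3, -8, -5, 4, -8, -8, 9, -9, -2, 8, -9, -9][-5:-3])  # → [-9, -2]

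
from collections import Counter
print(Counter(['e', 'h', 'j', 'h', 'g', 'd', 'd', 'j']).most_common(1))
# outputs [('h', 2)]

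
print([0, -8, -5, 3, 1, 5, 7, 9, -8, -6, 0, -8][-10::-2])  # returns [-5, 0]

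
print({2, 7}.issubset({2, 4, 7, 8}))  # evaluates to True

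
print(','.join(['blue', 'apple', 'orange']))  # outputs blue,apple,orange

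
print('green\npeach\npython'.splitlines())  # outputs ['green', 'peach', 'python']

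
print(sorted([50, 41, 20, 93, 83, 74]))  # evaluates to [20, 41, 50, 74, 83, 93]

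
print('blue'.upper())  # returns BLUE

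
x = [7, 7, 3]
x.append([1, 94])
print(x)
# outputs [7, 7, 3, [1, 94]]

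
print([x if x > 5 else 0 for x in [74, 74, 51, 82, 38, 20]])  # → [74, 74, 51, 82, 38, 20]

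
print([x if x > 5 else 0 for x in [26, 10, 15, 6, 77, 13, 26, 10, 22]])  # [26, 10, 15, 6, 77, 13, 26, 10, 22]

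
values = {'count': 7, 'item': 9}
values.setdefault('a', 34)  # 34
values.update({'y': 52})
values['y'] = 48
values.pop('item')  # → 9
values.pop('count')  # 7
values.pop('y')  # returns 48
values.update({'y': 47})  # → {'a': 34, 'y': 47}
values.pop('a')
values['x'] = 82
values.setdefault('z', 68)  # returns 68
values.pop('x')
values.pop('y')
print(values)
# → {'z': 68}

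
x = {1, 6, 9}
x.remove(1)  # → {6, 9}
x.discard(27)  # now {6, 9}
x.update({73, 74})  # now {6, 9, 73, 74}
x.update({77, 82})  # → {6, 9, 73, 74, 77, 82}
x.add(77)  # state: {6, 9, 73, 74, 77, 82}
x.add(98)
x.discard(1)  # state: {6, 9, 73, 74, 77, 82, 98}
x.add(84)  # {6, 9, 73, 74, 77, 82, 84, 98}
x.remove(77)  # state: {6, 9, 73, 74, 82, 84, 98}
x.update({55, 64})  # {6, 9, 55, 64, 73, 74, 82, 84, 98}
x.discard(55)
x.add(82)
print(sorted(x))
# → [6, 9, 64, 73, 74, 82, 84, 98]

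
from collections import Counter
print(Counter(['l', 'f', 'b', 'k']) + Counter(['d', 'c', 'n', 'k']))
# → Counter({'k': 2, 'l': 1, 'f': 1, 'b': 1, 'd': 1, 'c': 1, 'n': 1})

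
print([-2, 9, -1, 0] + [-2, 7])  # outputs [-2, 9, -1, 0, -2, 7]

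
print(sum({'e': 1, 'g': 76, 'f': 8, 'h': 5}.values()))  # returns 90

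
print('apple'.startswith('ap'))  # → True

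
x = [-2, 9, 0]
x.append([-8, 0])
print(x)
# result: [-2, 9, 0, [-8, 0]]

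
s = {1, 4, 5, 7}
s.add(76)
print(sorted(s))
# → [1, 4, 5, 7, 76]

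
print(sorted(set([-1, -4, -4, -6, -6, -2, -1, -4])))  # [-6, -4, -2, -1]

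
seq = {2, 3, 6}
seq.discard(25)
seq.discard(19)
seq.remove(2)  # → {3, 6}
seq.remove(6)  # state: {3}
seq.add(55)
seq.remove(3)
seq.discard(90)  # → {55}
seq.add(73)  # {55, 73}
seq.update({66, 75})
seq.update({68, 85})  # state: {55, 66, 68, 73, 75, 85}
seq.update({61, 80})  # {55, 61, 66, 68, 73, 75, 80, 85}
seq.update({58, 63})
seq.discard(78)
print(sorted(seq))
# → [55, 58, 61, 63, 66, 68, 73, 75, 80, 85]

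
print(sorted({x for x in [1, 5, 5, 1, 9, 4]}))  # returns [1, 4, 5, 9]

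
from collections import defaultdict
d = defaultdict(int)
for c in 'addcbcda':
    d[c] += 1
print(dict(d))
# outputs {'a': 2, 'd': 3, 'c': 2, 'b': 1}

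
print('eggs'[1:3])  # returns gg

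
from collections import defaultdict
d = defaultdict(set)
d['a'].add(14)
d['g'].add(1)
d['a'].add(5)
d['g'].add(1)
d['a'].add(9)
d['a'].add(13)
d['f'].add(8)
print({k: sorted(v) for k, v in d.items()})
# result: {'a': [5, 9, 13, 14], 'g': [1], 'f': [8]}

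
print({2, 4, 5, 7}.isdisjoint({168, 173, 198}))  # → True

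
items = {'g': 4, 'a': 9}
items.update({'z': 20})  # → {'g': 4, 'a': 9, 'z': 20}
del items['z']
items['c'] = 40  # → {'g': 4, 'a': 9, 'c': 40}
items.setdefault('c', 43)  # 40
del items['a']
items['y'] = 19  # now {'g': 4, 'c': 40, 'y': 19}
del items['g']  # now {'c': 40, 'y': 19}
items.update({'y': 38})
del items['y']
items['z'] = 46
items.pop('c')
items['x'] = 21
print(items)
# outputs {'z': 46, 'x': 21}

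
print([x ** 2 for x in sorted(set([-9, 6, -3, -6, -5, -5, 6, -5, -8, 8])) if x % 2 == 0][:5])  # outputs [64, 36, 36, 64]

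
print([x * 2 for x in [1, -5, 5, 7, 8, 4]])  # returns [2, -10, 10, 14, 16, 8]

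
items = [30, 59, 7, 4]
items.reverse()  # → [4, 7, 59, 30]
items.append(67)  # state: [4, 7, 59, 30, 67]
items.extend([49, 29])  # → [4, 7, 59, 30, 67, 49, 29]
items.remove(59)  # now [4, 7, 30, 67, 49, 29]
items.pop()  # 29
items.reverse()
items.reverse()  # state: [4, 7, 30, 67, 49]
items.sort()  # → [4, 7, 30, 49, 67]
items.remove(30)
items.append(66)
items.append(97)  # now [4, 7, 49, 67, 66, 97]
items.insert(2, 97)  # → [4, 7, 97, 49, 67, 66, 97]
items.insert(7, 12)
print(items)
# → [4, 7, 97, 49, 67, 66, 97, 12]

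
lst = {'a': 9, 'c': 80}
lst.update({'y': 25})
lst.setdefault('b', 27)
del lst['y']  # {'a': 9, 'c': 80, 'b': 27}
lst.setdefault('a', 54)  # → 9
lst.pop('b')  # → 27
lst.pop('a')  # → 9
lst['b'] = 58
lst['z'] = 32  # {'c': 80, 'b': 58, 'z': 32}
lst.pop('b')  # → 58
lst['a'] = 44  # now {'c': 80, 'z': 32, 'a': 44}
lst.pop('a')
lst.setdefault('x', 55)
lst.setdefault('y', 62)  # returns 62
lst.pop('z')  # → 32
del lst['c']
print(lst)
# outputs {'x': 55, 'y': 62}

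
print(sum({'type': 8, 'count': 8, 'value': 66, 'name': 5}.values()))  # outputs 87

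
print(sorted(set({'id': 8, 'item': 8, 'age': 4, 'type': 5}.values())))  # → [4, 5, 8]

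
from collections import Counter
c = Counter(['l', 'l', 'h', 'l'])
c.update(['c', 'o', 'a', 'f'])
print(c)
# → Counter({'l': 3, 'h': 1, 'c': 1, 'o': 1, 'a': 1, 'f': 1})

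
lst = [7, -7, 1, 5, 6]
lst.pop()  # 6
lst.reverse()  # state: [5, 1, -7, 7]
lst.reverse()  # [7, -7, 1, 5]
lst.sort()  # [-7, 1, 5, 7]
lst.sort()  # [-7, 1, 5, 7]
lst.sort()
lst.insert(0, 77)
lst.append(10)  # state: [77, -7, 1, 5, 7, 10]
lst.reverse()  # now [10, 7, 5, 1, -7, 77]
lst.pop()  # 77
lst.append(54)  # [10, 7, 5, 1, -7, 54]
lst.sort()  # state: [-7, 1, 5, 7, 10, 54]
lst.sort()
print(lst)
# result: [-7, 1, 5, 7, 10, 54]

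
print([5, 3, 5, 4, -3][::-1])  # [-3, 4, 5, 3, 5]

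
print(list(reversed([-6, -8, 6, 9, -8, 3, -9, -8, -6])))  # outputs [-6, -8, -9, 3, -8, 9, 6, -8, -6]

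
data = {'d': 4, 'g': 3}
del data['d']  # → {'g': 3}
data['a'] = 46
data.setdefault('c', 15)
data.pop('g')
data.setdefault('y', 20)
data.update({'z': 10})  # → {'a': 46, 'c': 15, 'y': 20, 'z': 10}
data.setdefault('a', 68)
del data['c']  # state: {'a': 46, 'y': 20, 'z': 10}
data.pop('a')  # 46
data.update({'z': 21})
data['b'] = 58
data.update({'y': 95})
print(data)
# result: {'y': 95, 'z': 21, 'b': 58}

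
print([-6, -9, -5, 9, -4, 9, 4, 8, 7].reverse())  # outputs None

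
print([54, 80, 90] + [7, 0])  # [54, 80, 90, 7, 0]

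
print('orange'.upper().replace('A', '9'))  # OR9NGE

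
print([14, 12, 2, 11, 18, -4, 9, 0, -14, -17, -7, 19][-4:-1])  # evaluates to [-14, -17, -7]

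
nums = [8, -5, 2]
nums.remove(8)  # [-5, 2]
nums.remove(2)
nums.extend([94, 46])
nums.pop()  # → 46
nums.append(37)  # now [-5, 94, 37]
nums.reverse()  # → [37, 94, -5]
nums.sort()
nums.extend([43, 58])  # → [-5, 37, 94, 43, 58]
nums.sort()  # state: [-5, 37, 43, 58, 94]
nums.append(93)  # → [-5, 37, 43, 58, 94, 93]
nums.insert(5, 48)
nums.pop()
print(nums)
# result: [-5, 37, 43, 58, 94, 48]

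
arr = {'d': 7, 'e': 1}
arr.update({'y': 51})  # {'d': 7, 'e': 1, 'y': 51}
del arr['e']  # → {'d': 7, 'y': 51}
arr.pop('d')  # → 7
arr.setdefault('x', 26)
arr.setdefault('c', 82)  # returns 82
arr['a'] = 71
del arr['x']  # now {'y': 51, 'c': 82, 'a': 71}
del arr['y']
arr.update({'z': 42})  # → {'c': 82, 'a': 71, 'z': 42}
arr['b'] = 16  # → {'c': 82, 'a': 71, 'z': 42, 'b': 16}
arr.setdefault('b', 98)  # 16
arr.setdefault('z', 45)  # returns 42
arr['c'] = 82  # {'c': 82, 'a': 71, 'z': 42, 'b': 16}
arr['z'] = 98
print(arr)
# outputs {'c': 82, 'a': 71, 'z': 98, 'b': 16}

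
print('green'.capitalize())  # Green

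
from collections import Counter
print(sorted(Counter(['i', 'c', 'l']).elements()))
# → ['c', 'i', 'l']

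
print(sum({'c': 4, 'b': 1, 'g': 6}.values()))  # 11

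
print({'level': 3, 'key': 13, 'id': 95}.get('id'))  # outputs 95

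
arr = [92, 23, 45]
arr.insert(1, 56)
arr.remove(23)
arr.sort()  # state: [45, 56, 92]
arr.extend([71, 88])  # [45, 56, 92, 71, 88]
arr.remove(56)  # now [45, 92, 71, 88]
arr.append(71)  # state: [45, 92, 71, 88, 71]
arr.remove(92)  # [45, 71, 88, 71]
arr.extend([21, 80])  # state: [45, 71, 88, 71, 21, 80]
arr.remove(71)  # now [45, 88, 71, 21, 80]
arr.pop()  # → 80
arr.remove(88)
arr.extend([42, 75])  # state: [45, 71, 21, 42, 75]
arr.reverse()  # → [75, 42, 21, 71, 45]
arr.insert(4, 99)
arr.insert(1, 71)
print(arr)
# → [75, 71, 42, 21, 71, 99, 45]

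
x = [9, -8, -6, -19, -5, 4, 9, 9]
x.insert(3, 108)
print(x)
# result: [9, -8, -6, 108, -19, -5, 4, 9, 9]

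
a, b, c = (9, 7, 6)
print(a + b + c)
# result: 22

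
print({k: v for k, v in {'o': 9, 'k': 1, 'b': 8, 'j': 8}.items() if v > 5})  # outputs {'o': 9, 'b': 8, 'j': 8}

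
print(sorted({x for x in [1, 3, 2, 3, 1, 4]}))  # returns [1, 2, 3, 4]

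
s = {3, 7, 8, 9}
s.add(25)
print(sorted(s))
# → [3, 7, 8, 9, 25]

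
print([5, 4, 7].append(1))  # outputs None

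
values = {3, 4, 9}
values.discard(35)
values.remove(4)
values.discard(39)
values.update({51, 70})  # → {3, 9, 51, 70}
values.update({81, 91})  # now {3, 9, 51, 70, 81, 91}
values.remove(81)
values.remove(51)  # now {3, 9, 70, 91}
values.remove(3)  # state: {9, 70, 91}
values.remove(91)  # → {9, 70}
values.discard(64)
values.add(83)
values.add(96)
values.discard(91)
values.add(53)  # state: {9, 53, 70, 83, 96}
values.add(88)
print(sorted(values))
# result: [9, 53, 70, 83, 88, 96]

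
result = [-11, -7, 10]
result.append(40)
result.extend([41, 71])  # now [-11, -7, 10, 40, 41, 71]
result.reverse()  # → [71, 41, 40, 10, -7, -11]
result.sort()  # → [-11, -7, 10, 40, 41, 71]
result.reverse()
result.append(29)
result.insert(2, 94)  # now [71, 41, 94, 40, 10, -7, -11, 29]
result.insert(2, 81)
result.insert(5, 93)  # [71, 41, 81, 94, 40, 93, 10, -7, -11, 29]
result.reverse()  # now [29, -11, -7, 10, 93, 40, 94, 81, 41, 71]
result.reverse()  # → [71, 41, 81, 94, 40, 93, 10, -7, -11, 29]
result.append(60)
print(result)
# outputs [71, 41, 81, 94, 40, 93, 10, -7, -11, 29, 60]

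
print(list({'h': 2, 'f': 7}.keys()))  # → ['h', 'f']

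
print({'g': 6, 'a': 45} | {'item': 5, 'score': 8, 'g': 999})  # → {'g': 999, 'a': 45, 'item': 5, 'score': 8}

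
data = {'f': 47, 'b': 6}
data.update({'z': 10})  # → {'f': 47, 'b': 6, 'z': 10}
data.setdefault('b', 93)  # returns 6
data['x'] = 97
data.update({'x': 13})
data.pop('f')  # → 47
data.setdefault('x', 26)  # 13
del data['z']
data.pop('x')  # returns 13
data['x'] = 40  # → {'b': 6, 'x': 40}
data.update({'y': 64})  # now {'b': 6, 'x': 40, 'y': 64}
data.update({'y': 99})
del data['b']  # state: {'x': 40, 'y': 99}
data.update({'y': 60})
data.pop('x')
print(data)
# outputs {'y': 60}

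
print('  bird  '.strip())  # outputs bird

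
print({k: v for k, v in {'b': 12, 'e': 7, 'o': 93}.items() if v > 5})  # {'b': 12, 'e': 7, 'o': 93}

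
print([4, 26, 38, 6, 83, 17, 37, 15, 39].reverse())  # None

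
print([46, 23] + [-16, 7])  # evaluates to [46, 23, -16, 7]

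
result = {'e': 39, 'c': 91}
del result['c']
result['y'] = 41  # {'e': 39, 'y': 41}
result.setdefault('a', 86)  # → 86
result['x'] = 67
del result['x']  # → {'e': 39, 'y': 41, 'a': 86}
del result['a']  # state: {'e': 39, 'y': 41}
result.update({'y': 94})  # {'e': 39, 'y': 94}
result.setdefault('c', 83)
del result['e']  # {'y': 94, 'c': 83}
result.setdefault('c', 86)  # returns 83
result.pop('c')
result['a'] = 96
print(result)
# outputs {'y': 94, 'a': 96}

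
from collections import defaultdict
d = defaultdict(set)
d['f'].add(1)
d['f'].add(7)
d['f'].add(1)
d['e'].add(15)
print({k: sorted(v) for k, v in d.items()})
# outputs {'f': [1, 7], 'e': [15]}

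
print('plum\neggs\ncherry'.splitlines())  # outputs ['plum', 'eggs', 'cherry']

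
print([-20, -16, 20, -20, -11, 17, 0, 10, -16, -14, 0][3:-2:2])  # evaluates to [-20, 17, 10]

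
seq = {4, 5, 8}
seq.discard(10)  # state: {4, 5, 8}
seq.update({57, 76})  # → {4, 5, 8, 57, 76}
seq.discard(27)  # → {4, 5, 8, 57, 76}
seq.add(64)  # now {4, 5, 8, 57, 64, 76}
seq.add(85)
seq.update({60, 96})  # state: {4, 5, 8, 57, 60, 64, 76, 85, 96}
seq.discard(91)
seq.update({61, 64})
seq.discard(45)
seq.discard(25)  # {4, 5, 8, 57, 60, 61, 64, 76, 85, 96}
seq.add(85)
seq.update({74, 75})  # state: {4, 5, 8, 57, 60, 61, 64, 74, 75, 76, 85, 96}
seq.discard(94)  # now {4, 5, 8, 57, 60, 61, 64, 74, 75, 76, 85, 96}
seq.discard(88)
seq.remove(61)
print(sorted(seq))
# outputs [4, 5, 8, 57, 60, 64, 74, 75, 76, 85, 96]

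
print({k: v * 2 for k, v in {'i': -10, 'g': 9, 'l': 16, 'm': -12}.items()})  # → {'i': -20, 'g': 18, 'l': 32, 'm': -24}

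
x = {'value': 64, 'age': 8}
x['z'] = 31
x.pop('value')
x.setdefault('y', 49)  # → 49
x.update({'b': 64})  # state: {'age': 8, 'z': 31, 'y': 49, 'b': 64}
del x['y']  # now {'age': 8, 'z': 31, 'b': 64}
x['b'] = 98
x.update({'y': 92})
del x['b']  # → {'age': 8, 'z': 31, 'y': 92}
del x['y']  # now {'age': 8, 'z': 31}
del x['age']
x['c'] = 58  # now {'z': 31, 'c': 58}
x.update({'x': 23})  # {'z': 31, 'c': 58, 'x': 23}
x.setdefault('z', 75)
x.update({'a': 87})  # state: {'z': 31, 'c': 58, 'x': 23, 'a': 87}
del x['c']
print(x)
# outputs {'z': 31, 'x': 23, 'a': 87}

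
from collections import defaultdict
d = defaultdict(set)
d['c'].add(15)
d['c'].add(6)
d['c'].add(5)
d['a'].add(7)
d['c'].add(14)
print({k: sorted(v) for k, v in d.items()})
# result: {'c': [5, 6, 14, 15], 'a': [7]}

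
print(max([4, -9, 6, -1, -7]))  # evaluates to 6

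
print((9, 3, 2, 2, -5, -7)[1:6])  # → (3, 2, 2, -5, -7)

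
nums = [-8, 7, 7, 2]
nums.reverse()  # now [2, 7, 7, -8]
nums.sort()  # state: [-8, 2, 7, 7]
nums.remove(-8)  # [2, 7, 7]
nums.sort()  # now [2, 7, 7]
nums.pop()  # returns 7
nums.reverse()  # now [7, 2]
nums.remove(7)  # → [2]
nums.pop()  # 2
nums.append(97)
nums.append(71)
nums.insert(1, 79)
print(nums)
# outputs [97, 79, 71]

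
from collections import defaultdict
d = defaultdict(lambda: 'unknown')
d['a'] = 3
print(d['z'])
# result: unknown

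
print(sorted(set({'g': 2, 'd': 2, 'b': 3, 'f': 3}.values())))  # [2, 3]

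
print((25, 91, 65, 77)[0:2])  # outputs (25, 91)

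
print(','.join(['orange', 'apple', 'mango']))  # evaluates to orange,apple,mango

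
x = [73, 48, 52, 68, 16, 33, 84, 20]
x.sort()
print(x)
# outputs [16, 20, 33, 48, 52, 68, 73, 84]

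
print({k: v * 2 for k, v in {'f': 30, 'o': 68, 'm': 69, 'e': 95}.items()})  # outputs {'f': 60, 'o': 136, 'm': 138, 'e': 190}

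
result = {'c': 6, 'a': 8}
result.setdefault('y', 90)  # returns 90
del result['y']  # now {'c': 6, 'a': 8}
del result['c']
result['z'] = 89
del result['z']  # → {'a': 8}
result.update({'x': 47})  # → {'a': 8, 'x': 47}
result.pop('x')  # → 47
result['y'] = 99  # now {'a': 8, 'y': 99}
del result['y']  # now {'a': 8}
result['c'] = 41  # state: {'a': 8, 'c': 41}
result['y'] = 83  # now {'a': 8, 'c': 41, 'y': 83}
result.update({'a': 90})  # {'a': 90, 'c': 41, 'y': 83}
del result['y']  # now {'a': 90, 'c': 41}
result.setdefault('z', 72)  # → 72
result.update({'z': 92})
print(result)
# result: {'a': 90, 'c': 41, 'z': 92}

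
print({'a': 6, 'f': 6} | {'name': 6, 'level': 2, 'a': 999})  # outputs {'a': 999, 'f': 6, 'name': 6, 'level': 2}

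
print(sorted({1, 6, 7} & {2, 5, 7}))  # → [7]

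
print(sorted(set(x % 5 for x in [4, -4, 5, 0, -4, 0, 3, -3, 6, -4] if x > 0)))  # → [0, 1, 3, 4]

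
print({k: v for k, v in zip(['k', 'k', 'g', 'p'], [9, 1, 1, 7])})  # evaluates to {'k': 1, 'g': 1, 'p': 7}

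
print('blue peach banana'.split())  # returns ['blue', 'peach', 'banana']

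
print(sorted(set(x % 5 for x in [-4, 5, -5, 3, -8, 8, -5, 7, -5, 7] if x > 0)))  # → [0, 2, 3]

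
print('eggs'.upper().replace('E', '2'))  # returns 2GGS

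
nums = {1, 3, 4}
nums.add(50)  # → {1, 3, 4, 50}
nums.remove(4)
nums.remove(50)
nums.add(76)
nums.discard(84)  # {1, 3, 76}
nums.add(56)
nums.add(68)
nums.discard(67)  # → {1, 3, 56, 68, 76}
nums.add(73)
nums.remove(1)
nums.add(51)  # {3, 51, 56, 68, 73, 76}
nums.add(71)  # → {3, 51, 56, 68, 71, 73, 76}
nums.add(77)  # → {3, 51, 56, 68, 71, 73, 76, 77}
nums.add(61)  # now {3, 51, 56, 61, 68, 71, 73, 76, 77}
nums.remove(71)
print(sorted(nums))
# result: [3, 51, 56, 61, 68, 73, 76, 77]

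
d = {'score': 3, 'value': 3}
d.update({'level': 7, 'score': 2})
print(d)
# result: {'score': 2, 'value': 3, 'level': 7}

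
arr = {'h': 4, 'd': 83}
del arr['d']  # {'h': 4}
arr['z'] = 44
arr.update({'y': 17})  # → {'h': 4, 'z': 44, 'y': 17}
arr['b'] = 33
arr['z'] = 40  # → {'h': 4, 'z': 40, 'y': 17, 'b': 33}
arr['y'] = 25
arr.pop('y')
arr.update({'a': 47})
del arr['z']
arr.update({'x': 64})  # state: {'h': 4, 'b': 33, 'a': 47, 'x': 64}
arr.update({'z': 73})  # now {'h': 4, 'b': 33, 'a': 47, 'x': 64, 'z': 73}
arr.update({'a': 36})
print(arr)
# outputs {'h': 4, 'b': 33, 'a': 36, 'x': 64, 'z': 73}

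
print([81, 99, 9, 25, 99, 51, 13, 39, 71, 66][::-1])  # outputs [66, 71, 39, 13, 51, 99, 25, 9, 99, 81]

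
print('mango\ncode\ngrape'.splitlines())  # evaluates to ['mango', 'code', 'grape']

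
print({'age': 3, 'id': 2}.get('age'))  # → 3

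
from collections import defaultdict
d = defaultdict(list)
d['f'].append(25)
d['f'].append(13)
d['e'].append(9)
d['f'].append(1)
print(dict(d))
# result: {'f': [25, 13, 1], 'e': [9]}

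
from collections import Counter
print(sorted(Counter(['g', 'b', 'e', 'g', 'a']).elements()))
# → ['a', 'b', 'e', 'g', 'g']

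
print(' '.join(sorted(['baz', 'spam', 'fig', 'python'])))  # baz fig python spam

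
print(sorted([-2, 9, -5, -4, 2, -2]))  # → [-5, -4, -2, -2, 2, 9]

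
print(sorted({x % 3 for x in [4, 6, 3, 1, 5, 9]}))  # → [0, 1, 2]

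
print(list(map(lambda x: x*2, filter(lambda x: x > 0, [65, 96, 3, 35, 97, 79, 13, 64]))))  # [130, 192, 6, 70, 194, 158, 26, 128]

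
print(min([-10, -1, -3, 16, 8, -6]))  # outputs -10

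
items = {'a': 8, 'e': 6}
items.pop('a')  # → 8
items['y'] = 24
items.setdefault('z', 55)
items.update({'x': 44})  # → {'e': 6, 'y': 24, 'z': 55, 'x': 44}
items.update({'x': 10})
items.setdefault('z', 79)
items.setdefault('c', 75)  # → 75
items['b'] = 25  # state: {'e': 6, 'y': 24, 'z': 55, 'x': 10, 'c': 75, 'b': 25}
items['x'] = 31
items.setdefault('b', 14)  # 25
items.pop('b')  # 25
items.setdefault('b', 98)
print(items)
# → {'e': 6, 'y': 24, 'z': 55, 'x': 31, 'c': 75, 'b': 98}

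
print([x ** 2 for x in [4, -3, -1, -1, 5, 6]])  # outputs [16, 9, 1, 1, 25, 36]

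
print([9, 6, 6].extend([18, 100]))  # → None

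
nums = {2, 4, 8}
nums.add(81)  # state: {2, 4, 8, 81}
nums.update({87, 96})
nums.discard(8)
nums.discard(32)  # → {2, 4, 81, 87, 96}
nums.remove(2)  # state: {4, 81, 87, 96}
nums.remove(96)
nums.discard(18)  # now {4, 81, 87}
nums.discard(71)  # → {4, 81, 87}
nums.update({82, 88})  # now {4, 81, 82, 87, 88}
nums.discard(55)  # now {4, 81, 82, 87, 88}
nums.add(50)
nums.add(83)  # {4, 50, 81, 82, 83, 87, 88}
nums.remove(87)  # {4, 50, 81, 82, 83, 88}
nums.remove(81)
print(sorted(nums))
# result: [4, 50, 82, 83, 88]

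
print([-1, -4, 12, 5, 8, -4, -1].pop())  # -1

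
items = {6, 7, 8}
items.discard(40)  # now {6, 7, 8}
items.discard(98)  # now {6, 7, 8}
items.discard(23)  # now {6, 7, 8}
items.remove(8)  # {6, 7}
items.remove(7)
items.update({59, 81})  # {6, 59, 81}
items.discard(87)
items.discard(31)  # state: {6, 59, 81}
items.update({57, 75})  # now {6, 57, 59, 75, 81}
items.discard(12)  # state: {6, 57, 59, 75, 81}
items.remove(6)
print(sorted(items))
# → [57, 59, 75, 81]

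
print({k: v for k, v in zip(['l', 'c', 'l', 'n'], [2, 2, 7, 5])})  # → {'l': 7, 'c': 2, 'n': 5}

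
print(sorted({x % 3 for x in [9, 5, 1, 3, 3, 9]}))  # [0, 1, 2]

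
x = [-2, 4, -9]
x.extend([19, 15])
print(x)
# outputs [-2, 4, -9, 19, 15]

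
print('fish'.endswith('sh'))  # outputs True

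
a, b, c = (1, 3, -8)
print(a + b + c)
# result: -4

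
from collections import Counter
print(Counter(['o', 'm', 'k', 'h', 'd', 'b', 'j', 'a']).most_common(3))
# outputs [('o', 1), ('m', 1), ('k', 1)]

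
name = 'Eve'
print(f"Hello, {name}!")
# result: Hello, Eve!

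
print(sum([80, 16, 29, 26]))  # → 151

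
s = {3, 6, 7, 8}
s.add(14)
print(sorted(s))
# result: [3, 6, 7, 8, 14]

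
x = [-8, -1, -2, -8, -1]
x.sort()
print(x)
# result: [-8, -8, -2, -1, -1]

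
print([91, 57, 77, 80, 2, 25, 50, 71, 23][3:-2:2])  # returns [80, 25]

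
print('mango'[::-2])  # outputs onm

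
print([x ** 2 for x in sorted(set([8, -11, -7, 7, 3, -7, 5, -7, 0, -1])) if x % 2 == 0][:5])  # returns [0, 64]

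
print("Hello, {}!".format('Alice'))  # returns Hello, Alice!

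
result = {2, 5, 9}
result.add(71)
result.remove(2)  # {5, 9, 71}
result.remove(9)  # {5, 71}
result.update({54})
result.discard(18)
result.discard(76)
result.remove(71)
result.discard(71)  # {5, 54}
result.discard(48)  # {5, 54}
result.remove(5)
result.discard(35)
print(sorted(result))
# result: [54]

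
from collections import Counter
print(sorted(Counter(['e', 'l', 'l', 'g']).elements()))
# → ['e', 'g', 'l', 'l']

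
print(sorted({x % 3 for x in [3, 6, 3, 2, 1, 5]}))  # [0, 1, 2]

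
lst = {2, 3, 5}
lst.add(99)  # {2, 3, 5, 99}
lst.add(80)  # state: {2, 3, 5, 80, 99}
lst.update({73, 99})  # {2, 3, 5, 73, 80, 99}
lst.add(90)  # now {2, 3, 5, 73, 80, 90, 99}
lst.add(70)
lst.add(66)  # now {2, 3, 5, 66, 70, 73, 80, 90, 99}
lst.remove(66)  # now {2, 3, 5, 70, 73, 80, 90, 99}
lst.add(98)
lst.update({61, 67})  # {2, 3, 5, 61, 67, 70, 73, 80, 90, 98, 99}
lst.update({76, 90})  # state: {2, 3, 5, 61, 67, 70, 73, 76, 80, 90, 98, 99}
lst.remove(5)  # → {2, 3, 61, 67, 70, 73, 76, 80, 90, 98, 99}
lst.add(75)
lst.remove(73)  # {2, 3, 61, 67, 70, 75, 76, 80, 90, 98, 99}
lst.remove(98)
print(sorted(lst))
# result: [2, 3, 61, 67, 70, 75, 76, 80, 90, 99]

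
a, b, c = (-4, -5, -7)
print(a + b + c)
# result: -16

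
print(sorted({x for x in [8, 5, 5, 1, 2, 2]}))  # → [1, 2, 5, 8]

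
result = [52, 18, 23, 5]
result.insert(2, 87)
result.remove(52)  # [18, 87, 23, 5]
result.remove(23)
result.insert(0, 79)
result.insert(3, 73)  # [79, 18, 87, 73, 5]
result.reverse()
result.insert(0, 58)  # [58, 5, 73, 87, 18, 79]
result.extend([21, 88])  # [58, 5, 73, 87, 18, 79, 21, 88]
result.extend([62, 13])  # [58, 5, 73, 87, 18, 79, 21, 88, 62, 13]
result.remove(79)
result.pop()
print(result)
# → [58, 5, 73, 87, 18, 21, 88, 62]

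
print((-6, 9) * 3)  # (-6, 9, -6, 9, -6, 9)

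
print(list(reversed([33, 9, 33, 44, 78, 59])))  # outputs [59, 78, 44, 33, 9, 33]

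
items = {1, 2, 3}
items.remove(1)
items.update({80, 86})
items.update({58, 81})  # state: {2, 3, 58, 80, 81, 86}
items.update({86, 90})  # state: {2, 3, 58, 80, 81, 86, 90}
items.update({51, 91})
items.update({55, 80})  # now {2, 3, 51, 55, 58, 80, 81, 86, 90, 91}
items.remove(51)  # {2, 3, 55, 58, 80, 81, 86, 90, 91}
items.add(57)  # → {2, 3, 55, 57, 58, 80, 81, 86, 90, 91}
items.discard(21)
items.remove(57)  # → {2, 3, 55, 58, 80, 81, 86, 90, 91}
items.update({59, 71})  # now {2, 3, 55, 58, 59, 71, 80, 81, 86, 90, 91}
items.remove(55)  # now {2, 3, 58, 59, 71, 80, 81, 86, 90, 91}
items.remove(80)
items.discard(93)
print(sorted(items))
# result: [2, 3, 58, 59, 71, 81, 86, 90, 91]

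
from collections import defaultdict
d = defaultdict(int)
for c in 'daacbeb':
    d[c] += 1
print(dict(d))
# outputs {'d': 1, 'a': 2, 'c': 1, 'b': 2, 'e': 1}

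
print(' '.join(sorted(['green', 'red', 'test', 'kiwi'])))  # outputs green kiwi red test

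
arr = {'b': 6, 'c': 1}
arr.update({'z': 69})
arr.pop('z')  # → 69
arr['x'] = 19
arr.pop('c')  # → 1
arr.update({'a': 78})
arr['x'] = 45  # {'b': 6, 'x': 45, 'a': 78}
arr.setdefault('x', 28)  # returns 45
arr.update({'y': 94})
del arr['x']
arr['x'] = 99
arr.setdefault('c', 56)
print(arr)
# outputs {'b': 6, 'a': 78, 'y': 94, 'x': 99, 'c': 56}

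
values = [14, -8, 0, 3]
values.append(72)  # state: [14, -8, 0, 3, 72]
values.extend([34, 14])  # [14, -8, 0, 3, 72, 34, 14]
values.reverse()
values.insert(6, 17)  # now [14, 34, 72, 3, 0, -8, 17, 14]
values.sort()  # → [-8, 0, 3, 14, 14, 17, 34, 72]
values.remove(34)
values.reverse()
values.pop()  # -8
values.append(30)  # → [72, 17, 14, 14, 3, 0, 30]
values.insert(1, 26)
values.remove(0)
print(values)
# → [72, 26, 17, 14, 14, 3, 30]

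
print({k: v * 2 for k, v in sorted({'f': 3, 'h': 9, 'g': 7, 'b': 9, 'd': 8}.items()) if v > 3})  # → {'b': 18, 'd': 16, 'g': 14, 'h': 18}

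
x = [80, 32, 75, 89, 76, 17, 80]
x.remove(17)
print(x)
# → [80, 32, 75, 89, 76, 80]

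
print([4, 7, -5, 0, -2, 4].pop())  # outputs 4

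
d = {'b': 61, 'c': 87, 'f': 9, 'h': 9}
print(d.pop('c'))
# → 87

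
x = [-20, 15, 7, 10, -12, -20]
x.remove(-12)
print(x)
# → [-20, 15, 7, 10, -20]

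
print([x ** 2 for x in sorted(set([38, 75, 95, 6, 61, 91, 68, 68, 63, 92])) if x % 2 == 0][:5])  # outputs [36, 1444, 4624, 8464]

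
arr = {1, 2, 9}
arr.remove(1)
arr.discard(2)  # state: {9}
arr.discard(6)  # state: {9}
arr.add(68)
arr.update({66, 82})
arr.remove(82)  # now {9, 66, 68}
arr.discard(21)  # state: {9, 66, 68}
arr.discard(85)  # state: {9, 66, 68}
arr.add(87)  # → {9, 66, 68, 87}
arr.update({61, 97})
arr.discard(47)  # {9, 61, 66, 68, 87, 97}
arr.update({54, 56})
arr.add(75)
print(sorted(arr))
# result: [9, 54, 56, 61, 66, 68, 75, 87, 97]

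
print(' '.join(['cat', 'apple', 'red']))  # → cat apple red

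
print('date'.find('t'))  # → 2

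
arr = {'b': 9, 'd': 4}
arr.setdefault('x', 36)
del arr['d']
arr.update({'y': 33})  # {'b': 9, 'x': 36, 'y': 33}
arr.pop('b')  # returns 9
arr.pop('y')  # 33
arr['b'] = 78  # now {'x': 36, 'b': 78}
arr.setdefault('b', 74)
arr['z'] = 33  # {'x': 36, 'b': 78, 'z': 33}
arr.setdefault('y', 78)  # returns 78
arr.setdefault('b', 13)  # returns 78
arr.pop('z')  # 33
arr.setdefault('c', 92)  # 92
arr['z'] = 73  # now {'x': 36, 'b': 78, 'y': 78, 'c': 92, 'z': 73}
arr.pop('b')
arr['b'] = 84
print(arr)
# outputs {'x': 36, 'y': 78, 'c': 92, 'z': 73, 'b': 84}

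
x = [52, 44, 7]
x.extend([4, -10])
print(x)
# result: [52, 44, 7, 4, -10]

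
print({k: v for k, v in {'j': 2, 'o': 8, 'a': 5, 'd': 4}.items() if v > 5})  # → {'o': 8}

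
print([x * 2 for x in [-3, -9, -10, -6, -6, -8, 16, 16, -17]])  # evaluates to [-6, -18, -20, -12, -12, -16, 32, 32, -34]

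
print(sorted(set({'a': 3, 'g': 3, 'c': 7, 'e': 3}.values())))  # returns [3, 7]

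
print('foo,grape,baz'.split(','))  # ['foo', 'grape', 'baz']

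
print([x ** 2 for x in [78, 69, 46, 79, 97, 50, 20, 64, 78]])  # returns [6084, 4761, 2116, 6241, 9409, 2500, 400, 4096, 6084]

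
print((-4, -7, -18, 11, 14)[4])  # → 14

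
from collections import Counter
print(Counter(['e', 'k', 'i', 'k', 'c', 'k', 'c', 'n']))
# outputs Counter({'k': 3, 'c': 2, 'e': 1, 'i': 1, 'n': 1})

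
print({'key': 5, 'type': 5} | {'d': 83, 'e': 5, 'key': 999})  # {'key': 999, 'type': 5, 'd': 83, 'e': 5}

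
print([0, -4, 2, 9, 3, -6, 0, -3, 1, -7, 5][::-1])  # [5, -7, 1, -3, 0, -6, 3, 9, 2, -4, 0]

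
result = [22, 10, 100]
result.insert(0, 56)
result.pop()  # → 100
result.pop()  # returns 10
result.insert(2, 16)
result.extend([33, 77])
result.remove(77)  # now [56, 22, 16, 33]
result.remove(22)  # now [56, 16, 33]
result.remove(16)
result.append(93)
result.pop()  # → 93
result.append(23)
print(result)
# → [56, 33, 23]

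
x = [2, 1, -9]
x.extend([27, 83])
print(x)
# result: [2, 1, -9, 27, 83]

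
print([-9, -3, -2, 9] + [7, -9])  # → [-9, -3, -2, 9, 7, -9]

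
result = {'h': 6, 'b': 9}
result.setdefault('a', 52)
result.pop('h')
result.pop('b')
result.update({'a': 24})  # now {'a': 24}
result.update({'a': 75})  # {'a': 75}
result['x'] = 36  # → {'a': 75, 'x': 36}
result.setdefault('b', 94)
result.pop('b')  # 94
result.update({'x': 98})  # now {'a': 75, 'x': 98}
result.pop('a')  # 75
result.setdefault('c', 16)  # 16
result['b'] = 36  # {'x': 98, 'c': 16, 'b': 36}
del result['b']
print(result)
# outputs {'x': 98, 'c': 16}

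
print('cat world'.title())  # Cat World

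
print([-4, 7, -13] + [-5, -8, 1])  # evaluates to [-4, 7, -13, -5, -8, 1]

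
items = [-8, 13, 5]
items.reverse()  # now [5, 13, -8]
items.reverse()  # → [-8, 13, 5]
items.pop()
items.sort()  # [-8, 13]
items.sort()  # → [-8, 13]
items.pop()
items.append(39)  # [-8, 39]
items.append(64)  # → [-8, 39, 64]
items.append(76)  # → [-8, 39, 64, 76]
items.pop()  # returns 76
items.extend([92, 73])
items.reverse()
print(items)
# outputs [73, 92, 64, 39, -8]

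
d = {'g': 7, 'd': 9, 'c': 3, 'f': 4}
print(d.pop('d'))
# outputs 9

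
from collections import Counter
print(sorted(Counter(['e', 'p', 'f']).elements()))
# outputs ['e', 'f', 'p']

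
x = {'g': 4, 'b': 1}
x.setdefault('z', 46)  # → 46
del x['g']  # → {'b': 1, 'z': 46}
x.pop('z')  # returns 46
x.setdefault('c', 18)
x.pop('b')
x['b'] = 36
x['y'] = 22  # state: {'c': 18, 'b': 36, 'y': 22}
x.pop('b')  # 36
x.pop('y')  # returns 22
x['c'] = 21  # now {'c': 21}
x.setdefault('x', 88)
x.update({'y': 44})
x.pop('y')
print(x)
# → {'c': 21, 'x': 88}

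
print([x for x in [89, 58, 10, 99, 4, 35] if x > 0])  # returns [89, 58, 10, 99, 4, 35]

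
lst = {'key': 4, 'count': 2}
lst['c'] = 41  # {'key': 4, 'count': 2, 'c': 41}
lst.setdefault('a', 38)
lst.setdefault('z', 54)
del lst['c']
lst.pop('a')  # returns 38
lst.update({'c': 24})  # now {'key': 4, 'count': 2, 'z': 54, 'c': 24}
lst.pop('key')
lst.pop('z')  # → 54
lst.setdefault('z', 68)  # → 68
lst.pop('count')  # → 2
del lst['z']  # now {'c': 24}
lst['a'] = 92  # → {'c': 24, 'a': 92}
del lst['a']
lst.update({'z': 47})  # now {'c': 24, 'z': 47}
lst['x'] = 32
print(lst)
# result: {'c': 24, 'z': 47, 'x': 32}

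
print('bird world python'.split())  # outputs ['bird', 'world', 'python']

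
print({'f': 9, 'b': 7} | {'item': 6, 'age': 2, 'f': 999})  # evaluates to {'f': 999, 'b': 7, 'item': 6, 'age': 2}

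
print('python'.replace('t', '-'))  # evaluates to py-hon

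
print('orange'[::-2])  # enr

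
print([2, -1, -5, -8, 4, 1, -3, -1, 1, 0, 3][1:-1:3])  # [-1, 4, -1]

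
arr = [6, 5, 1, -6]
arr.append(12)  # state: [6, 5, 1, -6, 12]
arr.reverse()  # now [12, -6, 1, 5, 6]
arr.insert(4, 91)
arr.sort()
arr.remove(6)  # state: [-6, 1, 5, 12, 91]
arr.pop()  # 91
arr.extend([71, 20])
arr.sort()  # [-6, 1, 5, 12, 20, 71]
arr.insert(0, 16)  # [16, -6, 1, 5, 12, 20, 71]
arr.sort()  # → [-6, 1, 5, 12, 16, 20, 71]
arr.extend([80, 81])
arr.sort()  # [-6, 1, 5, 12, 16, 20, 71, 80, 81]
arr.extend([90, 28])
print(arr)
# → [-6, 1, 5, 12, 16, 20, 71, 80, 81, 90, 28]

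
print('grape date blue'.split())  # ['grape', 'date', 'blue']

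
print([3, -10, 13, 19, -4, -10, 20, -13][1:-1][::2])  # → [-10, 19, -10]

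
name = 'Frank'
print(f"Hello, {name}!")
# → Hello, Frank!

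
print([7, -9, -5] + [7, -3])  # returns [7, -9, -5, 7, -3]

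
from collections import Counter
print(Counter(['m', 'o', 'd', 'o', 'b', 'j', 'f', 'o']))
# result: Counter({'o': 3, 'm': 1, 'd': 1, 'b': 1, 'j': 1, 'f': 1})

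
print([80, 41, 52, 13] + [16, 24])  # [80, 41, 52, 13, 16, 24]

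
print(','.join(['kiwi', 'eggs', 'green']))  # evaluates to kiwi,eggs,green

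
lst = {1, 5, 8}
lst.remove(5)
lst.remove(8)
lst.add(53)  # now {1, 53}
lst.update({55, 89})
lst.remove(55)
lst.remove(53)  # {1, 89}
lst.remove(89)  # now {1}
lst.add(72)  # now {1, 72}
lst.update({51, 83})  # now {1, 51, 72, 83}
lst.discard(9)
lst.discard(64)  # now {1, 51, 72, 83}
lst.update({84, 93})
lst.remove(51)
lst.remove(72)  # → {1, 83, 84, 93}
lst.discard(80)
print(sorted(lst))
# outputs [1, 83, 84, 93]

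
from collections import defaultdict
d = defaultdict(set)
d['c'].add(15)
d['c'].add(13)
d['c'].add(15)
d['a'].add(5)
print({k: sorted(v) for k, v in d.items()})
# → {'c': [13, 15], 'a': [5]}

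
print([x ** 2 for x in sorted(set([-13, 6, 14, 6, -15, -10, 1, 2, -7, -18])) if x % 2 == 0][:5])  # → [324, 100, 4, 36, 196]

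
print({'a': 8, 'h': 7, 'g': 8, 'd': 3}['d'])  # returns 3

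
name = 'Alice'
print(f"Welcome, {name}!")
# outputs Welcome, Alice!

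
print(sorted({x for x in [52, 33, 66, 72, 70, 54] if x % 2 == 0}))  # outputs [52, 54, 66, 70, 72]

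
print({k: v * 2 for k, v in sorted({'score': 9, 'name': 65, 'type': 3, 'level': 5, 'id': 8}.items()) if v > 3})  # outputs {'id': 16, 'level': 10, 'name': 130, 'score': 18}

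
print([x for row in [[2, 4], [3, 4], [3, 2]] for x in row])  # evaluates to [2, 4, 3, 4, 3, 2]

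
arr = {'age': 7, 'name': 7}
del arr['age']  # {'name': 7}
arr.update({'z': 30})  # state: {'name': 7, 'z': 30}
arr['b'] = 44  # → {'name': 7, 'z': 30, 'b': 44}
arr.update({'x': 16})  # {'name': 7, 'z': 30, 'b': 44, 'x': 16}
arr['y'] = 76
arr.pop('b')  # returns 44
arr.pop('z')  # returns 30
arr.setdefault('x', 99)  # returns 16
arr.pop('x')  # 16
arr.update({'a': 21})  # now {'name': 7, 'y': 76, 'a': 21}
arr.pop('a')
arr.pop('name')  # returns 7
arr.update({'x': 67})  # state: {'y': 76, 'x': 67}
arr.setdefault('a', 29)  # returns 29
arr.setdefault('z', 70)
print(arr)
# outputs {'y': 76, 'x': 67, 'a': 29, 'z': 70}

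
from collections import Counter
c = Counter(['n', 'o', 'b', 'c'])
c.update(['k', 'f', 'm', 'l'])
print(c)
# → Counter({'n': 1, 'o': 1, 'b': 1, 'c': 1, 'k': 1, 'f': 1, 'm': 1, 'l': 1})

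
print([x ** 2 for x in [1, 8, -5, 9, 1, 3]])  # [1, 64, 25, 81, 1, 9]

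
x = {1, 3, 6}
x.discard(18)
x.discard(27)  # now {1, 3, 6}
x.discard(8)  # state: {1, 3, 6}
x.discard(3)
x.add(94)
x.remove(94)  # {1, 6}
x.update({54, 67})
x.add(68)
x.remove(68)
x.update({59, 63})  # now {1, 6, 54, 59, 63, 67}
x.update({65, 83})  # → {1, 6, 54, 59, 63, 65, 67, 83}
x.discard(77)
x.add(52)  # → {1, 6, 52, 54, 59, 63, 65, 67, 83}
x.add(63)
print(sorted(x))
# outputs [1, 6, 52, 54, 59, 63, 65, 67, 83]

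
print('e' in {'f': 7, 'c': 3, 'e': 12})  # True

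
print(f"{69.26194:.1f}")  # 69.3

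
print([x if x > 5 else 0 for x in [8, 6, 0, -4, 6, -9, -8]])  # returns [8, 6, 0, 0, 6, 0, 0]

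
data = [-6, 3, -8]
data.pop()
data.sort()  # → [-6, 3]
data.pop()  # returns 3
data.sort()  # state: [-6]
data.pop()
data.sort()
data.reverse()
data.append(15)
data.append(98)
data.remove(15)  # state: [98]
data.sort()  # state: [98]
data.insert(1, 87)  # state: [98, 87]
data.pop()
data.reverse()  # [98]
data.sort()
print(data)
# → [98]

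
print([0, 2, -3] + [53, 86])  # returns [0, 2, -3, 53, 86]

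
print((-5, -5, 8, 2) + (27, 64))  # (-5, -5, 8, 2, 27, 64)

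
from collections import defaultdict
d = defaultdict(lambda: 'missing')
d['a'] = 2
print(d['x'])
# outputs missing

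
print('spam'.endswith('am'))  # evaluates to True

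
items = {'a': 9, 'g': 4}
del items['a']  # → {'g': 4}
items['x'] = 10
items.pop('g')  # 4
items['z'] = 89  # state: {'x': 10, 'z': 89}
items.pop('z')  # 89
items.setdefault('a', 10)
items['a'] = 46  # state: {'x': 10, 'a': 46}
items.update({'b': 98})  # {'x': 10, 'a': 46, 'b': 98}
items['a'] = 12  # {'x': 10, 'a': 12, 'b': 98}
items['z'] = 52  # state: {'x': 10, 'a': 12, 'b': 98, 'z': 52}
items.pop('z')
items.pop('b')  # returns 98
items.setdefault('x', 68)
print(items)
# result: {'x': 10, 'a': 12}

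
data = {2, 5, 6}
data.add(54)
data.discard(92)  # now {2, 5, 6, 54}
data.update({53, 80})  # {2, 5, 6, 53, 54, 80}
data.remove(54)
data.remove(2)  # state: {5, 6, 53, 80}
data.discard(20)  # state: {5, 6, 53, 80}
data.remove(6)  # {5, 53, 80}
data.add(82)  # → {5, 53, 80, 82}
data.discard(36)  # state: {5, 53, 80, 82}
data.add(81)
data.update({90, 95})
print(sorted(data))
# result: [5, 53, 80, 81, 82, 90, 95]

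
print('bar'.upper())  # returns BAR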